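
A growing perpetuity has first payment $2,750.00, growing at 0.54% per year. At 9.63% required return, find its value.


Formula: PV = C / (r - g)
Spread: r - g = 0.0963 - 0.0054 = 0.0909
Substituting: PV = $2,750.00 / 0.0909
PV = $30,253.03

$30,253.03


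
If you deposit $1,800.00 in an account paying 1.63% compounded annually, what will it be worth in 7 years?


Formula: FV = P * (1 + r)^n
Substituting: FV = $1,800.00 * (1 + 0.0163)^7
Growth factor: (1.0163)^7 = 1.119834
FV = $1,800.00 * 1.119834 = $2,015.70

$2,015.70


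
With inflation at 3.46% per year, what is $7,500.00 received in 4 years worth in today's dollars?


Formula: Real value = nominal / (1 + inflation)^years
Price level: (1 + 0.0346)^4 = 1.14575
Real value = $7,500.00 / 1.14575 = $6,545.93

$6,545.93


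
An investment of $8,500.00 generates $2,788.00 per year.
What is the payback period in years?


Formula: Payback = investment / annual cash flow
Substituting: Payback = $8,500.00 / $2,788.00
Payback = 3.0488 years

3.0488 years


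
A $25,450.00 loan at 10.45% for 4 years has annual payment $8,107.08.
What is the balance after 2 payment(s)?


Formula: Balance = PV*(1+r)^k - PMT*((1+r)^k - 1)/r
Growth: (1 + 0.1045)^2 = 1.21992
Accumulated factor: ((1+r)^k - 1)/r = 2.1045
Balance = $25,450.00 * 1.21992 - $8,107.08 * 2.1045
Balance = $13,985.62

$13,985.62


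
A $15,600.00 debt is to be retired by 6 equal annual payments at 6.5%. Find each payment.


Formula: PMT = PV * r / (1 - (1+r)^(-n))
Denominator: 1 - (1 + 0.065)^(-6) = 0.314666
Numerator: $15,600.00 * 0.065 = 1014.0
PMT = 1014.0 / 0.314666 = $3,222.47

$3,222.47


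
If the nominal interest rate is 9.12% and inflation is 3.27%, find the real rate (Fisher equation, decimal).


Formula: (1 + r_real) = (1 + r_nom) / (1 + inflation)
Substituting: (1 + r_real) = 1.0912 / 1.0327
(1 + r_real) = 1.056648
r_real = 1.056648 - 1 = 0.056648

0.056648


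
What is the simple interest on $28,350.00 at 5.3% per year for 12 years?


Formula: I = P * r * t
Substituting: I = $28,350.00 * 0.053 * 12
Step: I = $28,350.00 * 0.636
I = $18,030.60

$18,030.60


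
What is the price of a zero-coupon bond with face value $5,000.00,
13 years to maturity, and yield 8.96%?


Formula: Price = FV / (1 + r)^n
Substituting: Price = $5,000.00 / (1 + 0.0896)^13
Discount factor: (1.0896)^13 = 3.051211
Price = $5,000.00 / 3.051211 = $1,638.69

$1,638.69


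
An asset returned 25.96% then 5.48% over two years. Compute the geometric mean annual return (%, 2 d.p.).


Formula: Geometric mean = ((1+r1)*(1+r2))^(1/2) - 1
Product: (1 + 0.2596) * (1 + 0.0548) = 1.2596 * 1.0548 = 1.328626
Square root: 1.328626^0.5 = 1.15266
Geometric mean = 1.15266 - 1 = 0.15266
As percentage: 15.27%

15.27%


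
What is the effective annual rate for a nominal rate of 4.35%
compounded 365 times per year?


Formula: EAR = (1 + r/m)^m - 1
Period rate: r/m = 0.0435 / 365 = 0.000119
Compounding: (1 + 0.000119)^365 = 1.044457
EAR = 1.044457 - 1 = 0.044457

0.044457


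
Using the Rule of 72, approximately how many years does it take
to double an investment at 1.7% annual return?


Formula: Years ≈ 72 / r
Substituting: Years ≈ 72 / 1.7
Years ≈ 42.4

42.4 years


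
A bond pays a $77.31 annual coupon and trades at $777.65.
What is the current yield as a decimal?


Formula: Current yield = annual coupon / price
Substituting: CY = $77.31 / $777.65
CY = 0.099415

0.099415


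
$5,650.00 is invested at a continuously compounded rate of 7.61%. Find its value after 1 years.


Formula: FV = P * e^(r*t)
Exponent: r*t = 0.0761 * 1 = 0.0761
e^(0.0761) = 1.07907
FV = $5,650.00 * 1.07907 = $6,096.75

$6,096.75


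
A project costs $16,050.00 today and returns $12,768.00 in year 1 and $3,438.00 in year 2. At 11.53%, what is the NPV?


Formula: NPV = C0 + C1/(1+r) + C2/(1+r)^2
Discount C1: $12,768.00 / (1 + 0.1153) = $11,448.04
Discount C2: $3,438.00 / (1 + 0.1153)^2 = $2,763.90
NPV = -$16,050.00 + $11,448.04 + $2,763.90 = -$1,838.06

-$1,838.06


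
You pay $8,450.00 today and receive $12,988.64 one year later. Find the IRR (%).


Formula: IRR = C1/C0 - 1
Substituting: IRR = $12,988.64 / $8,450.00 - 1
Ratio: 1.537117 - 1 = 0.537117
IRR = 53.7117%

53.7117%


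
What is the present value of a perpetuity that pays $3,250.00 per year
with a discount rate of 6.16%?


Formula: PV = C / r
Substituting: PV = $3,250.00 / 0.0616
PV = $52,759.74

$52,759.74


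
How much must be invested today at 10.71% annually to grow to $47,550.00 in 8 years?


Formula: PV = FV / (1 + r)^n
Substituting: PV = $47,550.00 / (1 + 0.1071)^8
Discount factor: (1.1071)^8 = 2.256809
PV = $47,550.00 / 2.256809 = $21,069.57

$21,069.57


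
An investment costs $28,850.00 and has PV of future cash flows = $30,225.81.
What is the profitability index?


Formula: PI = PV(cash flows) / initial investment
Substituting: PI = $30,225.81 / $28,850.00
PI = 1.0477

1.0477


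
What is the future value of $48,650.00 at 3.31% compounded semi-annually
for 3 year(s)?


Formula: FV = P * (1 + r/m)^(m*t)
Period rate: r/m = 0.0331 / 2 = 0.01655
Total periods: m*t = 2 * 3 = 6
Growth factor: (1 + 0.01655)^6 = 1.1035
FV = $48,650.00 * 1.1035 = $53,685.29

$53,685.29


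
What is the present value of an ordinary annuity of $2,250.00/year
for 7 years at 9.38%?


Formula: PV = PMT * (1 - (1+r)^(-n)) / r
Discount factor: (1 + 0.0938)^(-7) = 0.533869
Bracket: 1 - 0.533869 = 0.466131
PV = $2,250.00 * 0.466131 / 0.0938 = $11,181.18

$11,181.18


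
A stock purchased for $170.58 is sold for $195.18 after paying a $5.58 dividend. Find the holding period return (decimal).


Formula: HPR = (P1 - P0 + D) / P0
Gain: $195.18 - $170.58 + $5.58 = $30.18
HPR = $30.18 / $170.58 = 0.1769

0.1769


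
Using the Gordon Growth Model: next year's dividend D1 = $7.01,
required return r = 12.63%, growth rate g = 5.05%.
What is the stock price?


Formula: P = D1 / (r - g)
Spread: r - g = 0.1263 - 0.0505 = 0.0758
Substituting: P = $7.01 / 0.0758
P = $92.48

$92.48


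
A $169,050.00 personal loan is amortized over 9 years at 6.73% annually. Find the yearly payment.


Formula: PMT = PV * r / (1 - (1+r)^(-n))
Denominator: 1 - (1 + 0.0673)^(-9) = 0.443556
Numerator: $169,050.00 * 0.0673 = 11377.065
PMT = 11377.065 / 0.443556 = $25,649.67

$25,649.67


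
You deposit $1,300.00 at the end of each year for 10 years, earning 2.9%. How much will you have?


Formula: FV = PMT * ((1+r)^n - 1) / r
Growth factor: (1 + 0.029)^10 = 1.330926
Numerator: 1.330926 - 1 = 0.330926
FV = $1,300.00 * 0.330926 / 0.029 = $14,834.59

$14,834.59


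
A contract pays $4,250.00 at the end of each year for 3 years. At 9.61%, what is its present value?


Formula: PV = PMT * (1 - (1+r)^(-n)) / r
Discount factor: (1 + 0.0961)^(-3) = 0.759363
Bracket: 1 - 0.759363 = 0.240637
PV = $4,250.00 * 0.240637 / 0.0961 = $10,642.11

$10,642.11


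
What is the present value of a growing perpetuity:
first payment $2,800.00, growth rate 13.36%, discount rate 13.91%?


Formula: PV = C / (r - g)
Spread: r - g = 0.1391 - 0.1336 = 0.0055
Substituting: PV = $2,800.00 / 0.0055
PV = $509,090.91

$509,090.91


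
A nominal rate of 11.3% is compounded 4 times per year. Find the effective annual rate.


Formula: EAR = (1 + r/m)^m - 1
Period rate: r/m = 0.113 / 4 = 0.02825
Compounding: (1 + 0.02825)^4 = 1.117879
EAR = 1.117879 - 1 = 0.117879

0.117879


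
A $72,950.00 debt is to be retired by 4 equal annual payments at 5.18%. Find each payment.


Formula: PMT = PV * r / (1 - (1+r)^(-n))
Denominator: 1 - (1 + 0.0518)^(-4) = 0.182915
Numerator: $72,950.00 * 0.0518 = 3778.81
PMT = 3778.81 / 0.182915 = $20,658.85

$20,658.85


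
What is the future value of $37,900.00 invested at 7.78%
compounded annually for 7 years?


Formula: FV = P * (1 + r)^n
Substituting: FV = $37,900.00 * (1 + 0.0778)^7
Growth factor: (1.0778)^7 = 1.689535
FV = $37,900.00 * 1.689535 = $64,033.39

$64,033.39


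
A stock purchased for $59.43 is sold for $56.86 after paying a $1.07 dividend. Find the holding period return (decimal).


Formula: HPR = (P1 - P0 + D) / P0
Gain: $56.86 - $59.43 + $1.07 = -$1.50
HPR = -$1.50 / $59.43 = -0.0252

-0.0252


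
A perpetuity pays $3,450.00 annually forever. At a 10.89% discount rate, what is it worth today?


Formula: PV = C / r
Substituting: PV = $3,450.00 / 0.1089
PV = $31,680.44

$31,680.44


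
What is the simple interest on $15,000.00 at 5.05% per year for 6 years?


Formula: I = P * r * t
Substituting: I = $15,000.00 * 0.0505 * 6
Step: I = $15,000.00 * 0.303
I = $4,545.00

$4,545.00


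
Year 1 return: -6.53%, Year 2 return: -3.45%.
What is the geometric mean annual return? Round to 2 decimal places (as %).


Formula: Geometric mean = ((1+r1)*(1+r2))^(1/2) - 1
Product: (1 + -0.0653) * (1 + -0.0345) = 0.9347 * 0.9655 = 0.902453
Square root: 0.902453^0.5 = 0.949975
Geometric mean = 0.949975 - 1 = -0.050025
As percentage: -5.00%

-5.00%


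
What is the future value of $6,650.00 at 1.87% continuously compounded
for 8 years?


Formula: FV = P * e^(r*t)
Exponent: r*t = 0.0187 * 8 = 0.1496
e^(0.1496) = 1.16137
FV = $6,650.00 * 1.16137 = $7,723.11

$7,723.11


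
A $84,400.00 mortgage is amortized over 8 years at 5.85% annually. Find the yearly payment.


Formula: PMT = PV * r / (1 - (1+r)^(-n))
Denominator: 1 - (1 + 0.0585)^(-8) = 0.365439
Numerator: $84,400.00 * 0.0585 = 4937.4
PMT = 4937.4 / 0.365439 = $13,510.86

$13,510.86


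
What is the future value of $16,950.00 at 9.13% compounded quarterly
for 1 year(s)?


Formula: FV = P * (1 + r/m)^(m*t)
Period rate: r/m = 0.0913 / 4 = 0.022825
Total periods: m*t = 4 * 1 = 4
Growth factor: (1 + 0.022825)^4 = 1.094474
FV = $16,950.00 * 1.094474 = $18,551.33

$18,551.33


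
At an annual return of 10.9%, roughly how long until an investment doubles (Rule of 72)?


Formula: Years ≈ 72 / r
Substituting: Years ≈ 72 / 10.9
Years ≈ 6.6

6.6 years


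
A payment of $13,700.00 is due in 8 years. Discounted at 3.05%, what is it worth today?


Formula: PV = FV / (1 + r)^n
Substituting: PV = $13,700.00 / (1 + 0.0305)^8
Discount factor: (1.0305)^8 = 1.271698
PV = $13,700.00 / 1.271698 = $10,773.00

$10,773.00


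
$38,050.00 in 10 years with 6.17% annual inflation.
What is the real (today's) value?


Formula: Real value = nominal / (1 + inflation)^years
Price level: (1 + 0.0617)^10 = 1.819777
Real value = $38,050.00 / 1.819777 = $20,909.16

$20,909.16


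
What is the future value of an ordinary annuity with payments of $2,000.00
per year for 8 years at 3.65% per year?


Formula: FV = PMT * ((1+r)^n - 1) / r
Growth factor: (1 + 0.0365)^8 = 1.332154
Numerator: 1.332154 - 1 = 0.332154
FV = $2,000.00 * 0.332154 / 0.0365 = $18,200.22

$18,200.22


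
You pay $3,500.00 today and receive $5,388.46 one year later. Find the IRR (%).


Formula: IRR = C1/C0 - 1
Substituting: IRR = $5,388.46 / $3,500.00 - 1
Ratio: 1.53956 - 1 = 0.53956
IRR = 53.956%

53.956%


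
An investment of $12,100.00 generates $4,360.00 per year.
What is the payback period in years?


Formula: Payback = investment / annual cash flow
Substituting: Payback = $12,100.00 / $4,360.00
Payback = 2.7752 years

2.7752 years


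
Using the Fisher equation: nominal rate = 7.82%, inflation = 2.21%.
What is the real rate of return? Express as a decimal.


Formula: (1 + r_real) = (1 + r_nom) / (1 + inflation)
Substituting: (1 + r_real) = 1.0782 / 1.0221
(1 + r_real) = 1.054887
r_real = 1.054887 - 1 = 0.054887

0.054887


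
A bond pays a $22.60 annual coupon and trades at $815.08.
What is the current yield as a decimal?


Formula: Current yield = annual coupon / price
Substituting: CY = $22.60 / $815.08
CY = 0.027727

0.027727


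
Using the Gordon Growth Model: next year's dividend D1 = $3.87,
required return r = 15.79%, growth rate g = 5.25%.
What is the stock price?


Formula: P = D1 / (r - g)
Spread: r - g = 0.1579 - 0.0525 = 0.1054
Substituting: P = $3.87 / 0.1054
P = $36.72

$36.72


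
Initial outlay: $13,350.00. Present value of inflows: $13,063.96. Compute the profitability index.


Formula: PI = PV(cash flows) / initial investment
Substituting: PI = $13,063.96 / $13,350.00
PI = 0.9786

0.9786


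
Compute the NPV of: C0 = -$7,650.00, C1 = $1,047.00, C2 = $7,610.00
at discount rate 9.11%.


Formula: NPV = C0 + C1/(1+r) + C2/(1+r)^2
Discount C1: $1,047.00 / (1 + 0.0911) = $959.58
Discount C2: $7,610.00 / (1 + 0.0911)^2 = $6,392.28
NPV = -$7,650.00 + $959.58 + $6,392.28 = -$298.14

-$298.14


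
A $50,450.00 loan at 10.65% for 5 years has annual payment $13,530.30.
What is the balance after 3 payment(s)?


Formula: Balance = PV*(1+r)^k - PMT*((1+r)^k - 1)/r
Growth: (1 + 0.1065)^3 = 1.354735
Accumulated factor: ((1+r)^k - 1)/r = 3.330842
Balance = $50,450.00 * 1.354735 - $13,530.30 * 3.330842
Balance = $23,279.07

$23,279.07


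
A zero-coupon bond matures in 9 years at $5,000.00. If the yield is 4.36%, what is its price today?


Formula: Price = FV / (1 + r)^n
Substituting: Price = $5,000.00 / (1 + 0.0436)^9
Discount factor: (1.0436)^9 = 1.468272
Price = $5,000.00 / 1.468272 = $3,405.36

$3,405.36


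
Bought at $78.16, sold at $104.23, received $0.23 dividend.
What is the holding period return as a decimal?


Formula: HPR = (P1 - P0 + D) / P0
Gain: $104.23 - $78.16 + $0.23 = $26.30
HPR = $26.30 / $78.16 = 0.3365

0.3365


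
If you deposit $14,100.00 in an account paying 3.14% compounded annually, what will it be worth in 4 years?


Formula: FV = P * (1 + r)^n
Substituting: FV = $14,100.00 * (1 + 0.0314)^4
Growth factor: (1.0314)^4 = 1.131641
FV = $14,100.00 * 1.131641 = $15,956.13

$15,956.13


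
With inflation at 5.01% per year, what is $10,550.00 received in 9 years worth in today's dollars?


Formula: Real value = nominal / (1 + inflation)^years
Price level: (1 + 0.0501)^9 = 1.552658
Real value = $10,550.00 / 1.552658 = $6,794.80

$6,794.80


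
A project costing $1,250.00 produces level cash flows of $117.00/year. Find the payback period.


Formula: Payback = investment / annual cash flow
Substituting: Payback = $1,250.00 / $117.00
Payback = 10.6838 years

10.6838 years


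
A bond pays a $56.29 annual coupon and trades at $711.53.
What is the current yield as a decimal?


Formula: Current yield = annual coupon / price
Substituting: CY = $56.29 / $711.53
CY = 0.079111

0.079111


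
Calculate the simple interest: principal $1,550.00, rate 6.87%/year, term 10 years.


Formula: I = P * r * t
Substituting: I = $1,550.00 * 0.0687 * 10
Step: I = $1,550.00 * 0.687
I = $1,064.85

$1,064.85


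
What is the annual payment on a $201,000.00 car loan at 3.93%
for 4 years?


Formula: PMT = PV * r / (1 - (1+r)^(-n))
Denominator: 1 - (1 + 0.0393)^(-4) = 0.142891
Numerator: $201,000.00 * 0.0393 = 7899.3
PMT = 7899.3 / 0.142891 = $55,282.18

$55,282.18


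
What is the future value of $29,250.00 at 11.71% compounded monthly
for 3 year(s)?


Formula: FV = P * (1 + r/m)^(m*t)
Period rate: r/m = 0.1171 / 12 = 0.009758
Total periods: m*t = 12 * 3 = 36
Growth factor: (1 + 0.009758)^36 = 1.418496
FV = $29,250.00 * 1.418496 = $41,491.00

$41,491.00


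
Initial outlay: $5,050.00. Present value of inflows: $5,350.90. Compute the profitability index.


Formula: PI = PV(cash flows) / initial investment
Substituting: PI = $5,350.90 / $5,050.00
PI = 1.0596

1.0596


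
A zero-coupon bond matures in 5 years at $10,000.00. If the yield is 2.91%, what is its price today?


Formula: Price = FV / (1 + r)^n
Substituting: Price = $10,000.00 / (1 + 0.0291)^5
Discount factor: (1.0291)^5 = 1.154218
Price = $10,000.00 / 1.154218 = $8,663.87

$8,663.87


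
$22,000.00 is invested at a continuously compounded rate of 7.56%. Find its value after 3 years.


Formula: FV = P * e^(r*t)
Exponent: r*t = 0.0756 * 3 = 0.2268
e^(0.2268) = 1.254579
FV = $22,000.00 * 1.254579 = $27,600.74

$27,600.74


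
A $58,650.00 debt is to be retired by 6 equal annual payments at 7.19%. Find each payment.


Formula: PMT = PV * r / (1 - (1+r)^(-n))
Denominator: 1 - (1 + 0.0719)^(-6) = 0.340713
Numerator: $58,650.00 * 0.0719 = 4216.935
PMT = 4216.935 / 0.340713 = $12,376.79

$12,376.79


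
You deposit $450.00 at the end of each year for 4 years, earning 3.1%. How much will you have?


Formula: FV = PMT * ((1+r)^n - 1) / r
Growth factor: (1 + 0.031)^4 = 1.129886
Numerator: 1.129886 - 1 = 0.129886
FV = $450.00 * 0.129886 / 0.031 = $1,885.44

$1,885.44


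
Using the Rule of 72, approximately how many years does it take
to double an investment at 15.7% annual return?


Formula: Years ≈ 72 / r
Substituting: Years ≈ 72 / 15.7
Years ≈ 4.6

4.6 years


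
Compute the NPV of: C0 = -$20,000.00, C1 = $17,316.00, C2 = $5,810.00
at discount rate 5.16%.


Formula: NPV = C0 + C1/(1+r) + C2/(1+r)^2
Discount C1: $17,316.00 / (1 + 0.0516) = $16,466.34
Discount C2: $5,810.00 / (1 + 0.0516)^2 = $5,253.82
NPV = -$20,000.00 + $16,466.34 + $5,253.82 = $1,720.15

$1,720.15


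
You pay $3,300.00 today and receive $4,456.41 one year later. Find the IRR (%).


Formula: IRR = C1/C0 - 1
Substituting: IRR = $4,456.41 / $3,300.00 - 1
Ratio: 1.350427 - 1 = 0.350427
IRR = 35.0427%

35.0427%


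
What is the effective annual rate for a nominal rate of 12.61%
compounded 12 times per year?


Formula: EAR = (1 + r/m)^m - 1
Period rate: r/m = 0.1261 / 12 = 0.010508
Compounding: (1 + 0.010508)^12 = 1.133649
EAR = 1.133649 - 1 = 0.133649

0.133649


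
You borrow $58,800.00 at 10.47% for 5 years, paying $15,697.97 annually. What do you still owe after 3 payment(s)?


Formula: Balance = PV*(1+r)^k - PMT*((1+r)^k - 1)/r
Growth: (1 + 0.1047)^3 = 1.348134
Accumulated factor: ((1+r)^k - 1)/r = 3.325062
Balance = $58,800.00 * 1.348134 - $15,697.97 * 3.325062
Balance = $27,073.55

$27,073.55


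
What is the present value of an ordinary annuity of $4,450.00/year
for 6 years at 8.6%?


Formula: PV = PMT * (1 - (1+r)^(-n)) / r
Discount factor: (1 + 0.086)^(-6) = 0.609566
Bracket: 1 - 0.609566 = 0.390434
PV = $4,450.00 * 0.390434 / 0.086 = $20,202.67

$20,202.67


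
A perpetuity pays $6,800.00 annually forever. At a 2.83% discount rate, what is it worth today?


Formula: PV = C / r
Substituting: PV = $6,800.00 / 0.0283
PV = $240,282.69

$240,282.69


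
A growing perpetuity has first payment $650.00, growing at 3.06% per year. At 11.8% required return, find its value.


Formula: PV = C / (r - g)
Spread: r - g = 0.118 - 0.0306 = 0.0874
Substituting: PV = $650.00 / 0.0874
PV = $7,437.07

$7,437.07


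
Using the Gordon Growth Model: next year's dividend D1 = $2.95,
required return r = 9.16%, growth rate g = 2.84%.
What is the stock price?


Formula: P = D1 / (r - g)
Spread: r - g = 0.0916 - 0.0284 = 0.0632
Substituting: P = $2.95 / 0.0632
P = $46.68

$46.68


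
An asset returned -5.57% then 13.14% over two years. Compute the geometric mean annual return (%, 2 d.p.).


Formula: Geometric mean = ((1+r1)*(1+r2))^(1/2) - 1
Product: (1 + -0.0557) * (1 + 0.1314) = 0.9443 * 1.1314 = 1.068381
Square root: 1.068381^0.5 = 1.033625
Geometric mean = 1.033625 - 1 = 0.033625
As percentage: 3.36%

3.36%


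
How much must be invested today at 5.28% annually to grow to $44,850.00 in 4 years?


Formula: PV = FV / (1 + r)^n
Substituting: PV = $44,850.00 / (1 + 0.0528)^4
Discount factor: (1.0528)^4 = 1.228524
PV = $44,850.00 / 1.228524 = $36,507.24

$36,507.24


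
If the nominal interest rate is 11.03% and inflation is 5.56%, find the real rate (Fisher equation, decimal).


Formula: (1 + r_real) = (1 + r_nom) / (1 + inflation)
Substituting: (1 + r_real) = 1.1103 / 1.0556
(1 + r_real) = 1.051819
r_real = 1.051819 - 1 = 0.051819

0.051819


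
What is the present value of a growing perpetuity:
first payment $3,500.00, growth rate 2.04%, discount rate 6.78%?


Formula: PV = C / (r - g)
Spread: r - g = 0.0678 - 0.0204 = 0.0474
Substituting: PV = $3,500.00 / 0.0474
PV = $73,839.66

$73,839.66


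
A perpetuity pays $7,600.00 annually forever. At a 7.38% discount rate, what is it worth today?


Formula: PV = C / r
Substituting: PV = $7,600.00 / 0.0738
PV = $102,981.03

$102,981.03


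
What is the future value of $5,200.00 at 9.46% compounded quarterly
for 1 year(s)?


Formula: FV = P * (1 + r/m)^(m*t)
Period rate: r/m = 0.0946 / 4 = 0.02365
Total periods: m*t = 4 * 1 = 4
Growth factor: (1 + 0.02365)^4 = 1.098009
FV = $5,200.00 * 1.098009 = $5,709.65

$5,709.65


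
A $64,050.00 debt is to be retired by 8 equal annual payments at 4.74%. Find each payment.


Formula: PMT = PV * r / (1 - (1+r)^(-n))
Denominator: 1 - (1 + 0.0474)^(-8) = 0.309602
Numerator: $64,050.00 * 0.0474 = 3035.97
PMT = 3035.97 / 0.309602 = $9,806.04

$9,806.04


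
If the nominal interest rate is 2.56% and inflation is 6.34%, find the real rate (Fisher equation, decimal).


Formula: (1 + r_real) = (1 + r_nom) / (1 + inflation)
Substituting: (1 + r_real) = 1.0256 / 1.0634
(1 + r_real) = 0.964454
r_real = 0.964454 - 1 = -0.035546

-0.035546


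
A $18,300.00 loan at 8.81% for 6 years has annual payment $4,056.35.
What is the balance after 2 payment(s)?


Formula: Balance = PV*(1+r)^k - PMT*((1+r)^k - 1)/r
Growth: (1 + 0.0881)^2 = 1.183962
Accumulated factor: ((1+r)^k - 1)/r = 2.0881
Balance = $18,300.00 * 1.183962 - $4,056.35 * 2.0881
Balance = $13,196.43

$13,196.43


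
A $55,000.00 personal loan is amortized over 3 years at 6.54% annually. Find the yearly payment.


Formula: PMT = PV * r / (1 - (1+r)^(-n))
Denominator: 1 - (1 + 0.0654)^(-3) = 0.173083
Numerator: $55,000.00 * 0.0654 = 3597.0
PMT = 3597.0 / 0.173083 = $20,781.94

$20,781.94


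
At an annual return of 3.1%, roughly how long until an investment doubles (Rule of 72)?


Formula: Years ≈ 72 / r
Substituting: Years ≈ 72 / 3.1
Years ≈ 23.2

23.2 years


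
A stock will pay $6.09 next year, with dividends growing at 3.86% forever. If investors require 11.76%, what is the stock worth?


Formula: P = D1 / (r - g)
Spread: r - g = 0.1176 - 0.0386 = 0.079
Substituting: P = $6.09 / 0.079
P = $77.09

$77.09


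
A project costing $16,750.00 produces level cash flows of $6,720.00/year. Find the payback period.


Formula: Payback = investment / annual cash flow
Substituting: Payback = $16,750.00 / $6,720.00
Payback = 2.4926 years

2.4926 years


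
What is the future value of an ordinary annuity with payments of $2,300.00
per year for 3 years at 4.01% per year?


Formula: FV = PMT * ((1+r)^n - 1) / r
Growth factor: (1 + 0.0401)^3 = 1.125189
Numerator: 1.125189 - 1 = 0.125189
FV = $2,300.00 * 0.125189 / 0.0401 = $7,180.39

$7,180.39


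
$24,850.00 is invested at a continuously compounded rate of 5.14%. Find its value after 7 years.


Formula: FV = P * e^(r*t)
Exponent: r*t = 0.0514 * 7 = 0.3598
e^(0.3598) = 1.433043
FV = $24,850.00 * 1.433043 = $35,611.11

$35,611.11


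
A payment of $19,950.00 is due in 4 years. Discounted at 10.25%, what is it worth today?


Formula: PV = FV / (1 + r)^n
Substituting: PV = $19,950.00 / (1 + 0.1025)^4
Discount factor: (1.1025)^4 = 1.477455
PV = $19,950.00 / 1.477455 = $13,502.95

$13,502.95


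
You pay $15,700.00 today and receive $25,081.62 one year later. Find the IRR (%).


Formula: IRR = C1/C0 - 1
Substituting: IRR = $25,081.62 / $15,700.00 - 1
Ratio: 1.597555 - 1 = 0.597555
IRR = 59.7555%

59.7555%


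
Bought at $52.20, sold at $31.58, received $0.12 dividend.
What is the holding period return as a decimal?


Formula: HPR = (P1 - P0 + D) / P0
Gain: $31.58 - $52.20 + $0.12 = -$20.50
HPR = -$20.50 / $52.20 = -0.3927

-0.3927


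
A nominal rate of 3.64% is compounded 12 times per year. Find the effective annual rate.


Formula: EAR = (1 + r/m)^m - 1
Period rate: r/m = 0.0364 / 12 = 0.003033
Compounding: (1 + 0.003033)^12 = 1.037013
EAR = 1.037013 - 1 = 0.037013

0.037013


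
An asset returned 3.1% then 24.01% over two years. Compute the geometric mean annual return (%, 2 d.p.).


Formula: Geometric mean = ((1+r1)*(1+r2))^(1/2) - 1
Product: (1 + 0.031) * (1 + 0.2401) = 1.031 * 1.2401 = 1.278543
Square root: 1.278543^0.5 = 1.130727
Geometric mean = 1.130727 - 1 = 0.130727
As percentage: 13.07%

13.07%


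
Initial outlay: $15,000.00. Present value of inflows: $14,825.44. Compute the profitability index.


Formula: PI = PV(cash flows) / initial investment
Substituting: PI = $14,825.44 / $15,000.00
PI = 0.9884

0.9884


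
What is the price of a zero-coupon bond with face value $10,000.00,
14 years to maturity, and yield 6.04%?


Formula: Price = FV / (1 + r)^n
Substituting: Price = $10,000.00 / (1 + 0.0604)^14
Discount factor: (1.0604)^14 = 2.272878
Price = $10,000.00 / 2.272878 = $4,399.71

$4,399.71


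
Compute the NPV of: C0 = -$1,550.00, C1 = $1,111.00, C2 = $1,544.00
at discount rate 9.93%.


Formula: NPV = C0 + C1/(1+r) + C2/(1+r)^2
Discount C1: $1,111.00 / (1 + 0.0993) = $1,010.64
Discount C2: $1,544.00 / (1 + 0.0993)^2 = $1,277.66
NPV = -$1,550.00 + $1,010.64 + $1,277.66 = $738.30

$738.30


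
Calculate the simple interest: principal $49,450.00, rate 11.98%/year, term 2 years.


Formula: I = P * r * t
Substituting: I = $49,450.00 * 0.1198 * 2
Step: I = $49,450.00 * 0.2396
I = $11,848.22

$11,848.22


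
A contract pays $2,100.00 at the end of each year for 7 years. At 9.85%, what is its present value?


Formula: PV = PMT * (1 - (1+r)^(-n)) / r
Discount factor: (1 + 0.0985)^(-7) = 0.518083
Bracket: 1 - 0.518083 = 0.481917
PV = $2,100.00 * 0.481917 / 0.0985 = $10,274.37

$10,274.37


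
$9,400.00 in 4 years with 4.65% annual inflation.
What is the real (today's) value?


Formula: Real value = nominal / (1 + inflation)^years
Price level: (1 + 0.0465)^4 = 1.19938
Real value = $9,400.00 / 1.19938 = $7,837.38

$7,837.38


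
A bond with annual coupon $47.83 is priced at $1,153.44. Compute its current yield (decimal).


Formula: Current yield = annual coupon / price
Substituting: CY = $47.83 / $1,153.44
CY = 0.041467

0.041467


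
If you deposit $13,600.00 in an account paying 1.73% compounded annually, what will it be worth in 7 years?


Formula: FV = P * (1 + r)^n
Substituting: FV = $13,600.00 * (1 + 0.0173)^7
Growth factor: (1.0173)^7 = 1.127569
FV = $13,600.00 * 1.127569 = $15,334.94

$15,334.94


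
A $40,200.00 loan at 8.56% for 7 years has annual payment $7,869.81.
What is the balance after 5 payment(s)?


Formula: Balance = PV*(1+r)^k - PMT*((1+r)^k - 1)/r
Growth: (1 + 0.0856)^5 = 1.507819
Accumulated factor: ((1+r)^k - 1)/r = 5.932463
Balance = $40,200.00 * 1.507819 - $7,869.81 * 5.932463
Balance = $13,926.96

$13,926.96


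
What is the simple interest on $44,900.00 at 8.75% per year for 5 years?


Formula: I = P * r * t
Substituting: I = $44,900.00 * 0.0875 * 5
Step: I = $44,900.00 * 0.4375
I = $19,643.75

$19,643.75


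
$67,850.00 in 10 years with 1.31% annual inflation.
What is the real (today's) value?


Formula: Real value = nominal / (1 + inflation)^years
Price level: (1 + 0.0131)^10 = 1.138999
Real value = $67,850.00 / 1.138999 = $59,569.88

$59,569.88


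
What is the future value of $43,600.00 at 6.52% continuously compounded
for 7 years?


Formula: FV = P * e^(r*t)
Exponent: r*t = 0.0652 * 7 = 0.4564
e^(0.4564) = 1.578382
FV = $43,600.00 * 1.578382 = $68,817.44

$68,817.44


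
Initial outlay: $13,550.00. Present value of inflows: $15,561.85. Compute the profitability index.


Formula: PI = PV(cash flows) / initial investment
Substituting: PI = $15,561.85 / $13,550.00
PI = 1.1485

1.1485


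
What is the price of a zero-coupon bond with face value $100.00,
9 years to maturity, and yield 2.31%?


Formula: Price = FV / (1 + r)^n
Substituting: Price = $100.00 / (1 + 0.0231)^9
Discount factor: (1.0231)^9 = 1.228182
Price = $100.00 / 1.228182 = $81.42

$81.42


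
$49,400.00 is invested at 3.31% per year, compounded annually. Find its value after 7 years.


Formula: FV = P * (1 + r)^n
Substituting: FV = $49,400.00 * (1 + 0.0331)^7
Growth factor: (1.0331)^7 = 1.25602
FV = $49,400.00 * 1.25602 = $62,047.38

$62,047.38


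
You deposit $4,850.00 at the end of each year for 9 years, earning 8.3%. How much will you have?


Formula: FV = PMT * ((1+r)^n - 1) / r
Growth factor: (1 + 0.083)^9 = 2.049539
Numerator: 2.049539 - 1 = 1.049539
FV = $4,850.00 * 1.049539 / 0.083 = $61,328.46

$61,328.46


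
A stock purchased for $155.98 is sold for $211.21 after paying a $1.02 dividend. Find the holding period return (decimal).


Formula: HPR = (P1 - P0 + D) / P0
Gain: $211.21 - $155.98 + $1.02 = $56.25
HPR = $56.25 / $155.98 = 0.3606

0.3606


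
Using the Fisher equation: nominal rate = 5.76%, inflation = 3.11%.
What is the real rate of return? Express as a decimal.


Formula: (1 + r_real) = (1 + r_nom) / (1 + inflation)
Substituting: (1 + r_real) = 1.0576 / 1.0311
(1 + r_real) = 1.025701
r_real = 1.025701 - 1 = 0.025701

0.025701


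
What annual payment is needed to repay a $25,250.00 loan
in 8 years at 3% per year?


Formula: PMT = PV * r / (1 - (1+r)^(-n))
Denominator: 1 - (1 + 0.03)^(-8) = 0.210591
Numerator: $25,250.00 * 0.03 = 757.5
PMT = 757.5 / 0.210591 = $3,597.02

$3,597.02


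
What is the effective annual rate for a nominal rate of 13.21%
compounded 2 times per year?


Formula: EAR = (1 + r/m)^m - 1
Period rate: r/m = 0.1321 / 2 = 0.06605
Compounding: (1 + 0.06605)^2 = 1.136463
EAR = 1.136463 - 1 = 0.136463

0.136463


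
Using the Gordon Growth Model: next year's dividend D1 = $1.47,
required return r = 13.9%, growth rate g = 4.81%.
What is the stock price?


Formula: P = D1 / (r - g)
Spread: r - g = 0.139 - 0.0481 = 0.0909
Substituting: P = $1.47 / 0.0909
P = $16.17

$16.17


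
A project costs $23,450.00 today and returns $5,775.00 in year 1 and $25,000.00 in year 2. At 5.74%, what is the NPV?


Formula: NPV = C0 + C1/(1+r) + C2/(1+r)^2
Discount C1: $5,775.00 / (1 + 0.0574) = $5,461.51
Discount C2: $25,000.00 / (1 + 0.0574)^2 = $22,359.46
NPV = -$23,450.00 + $5,461.51 + $22,359.46 = $4,370.97

$4,370.97


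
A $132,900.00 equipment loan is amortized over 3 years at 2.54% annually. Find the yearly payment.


Formula: PMT = PV * r / (1 - (1+r)^(-n))
Denominator: 1 - (1 + 0.0254)^(-3) = 0.072487
Numerator: $132,900.00 * 0.0254 = 3375.66
PMT = 3375.66 / 0.072487 = $46,569.25

$46,569.25


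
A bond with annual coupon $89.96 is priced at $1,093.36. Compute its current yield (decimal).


Formula: Current yield = annual coupon / price
Substituting: CY = $89.96 / $1,093.36
CY = 0.082278

0.082278


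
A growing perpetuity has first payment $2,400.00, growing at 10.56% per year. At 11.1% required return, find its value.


Formula: PV = C / (r - g)
Spread: r - g = 0.111 - 0.1056 = 0.0054
Substituting: PV = $2,400.00 / 0.0054
PV = $444,444.44

$444,444.44


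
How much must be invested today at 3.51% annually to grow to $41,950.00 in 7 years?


Formula: PV = FV / (1 + r)^n
Substituting: PV = $41,950.00 / (1 + 0.0351)^7
Discount factor: (1.0351)^7 = 1.27314
PV = $41,950.00 / 1.27314 = $32,950.03

$32,950.03


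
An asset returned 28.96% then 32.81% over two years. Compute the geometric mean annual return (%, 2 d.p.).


Formula: Geometric mean = ((1+r1)*(1+r2))^(1/2) - 1
Product: (1 + 0.2896) * (1 + 0.3281) = 1.2896 * 1.3281 = 1.712718
Square root: 1.712718^0.5 = 1.308708
Geometric mean = 1.308708 - 1 = 0.308708
As percentage: 30.87%

30.87%


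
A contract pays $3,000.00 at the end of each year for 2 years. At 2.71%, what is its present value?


Formula: PV = PMT * (1 - (1+r)^(-n)) / r
Discount factor: (1 + 0.0271)^(-2) = 0.947926
Bracket: 1 - 0.947926 = 0.052074
PV = $3,000.00 * 0.052074 / 0.0271 = $5,764.62

$5,764.62


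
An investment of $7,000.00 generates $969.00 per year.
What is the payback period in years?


Formula: Payback = investment / annual cash flow
Substituting: Payback = $7,000.00 / $969.00
Payback = 7.2239 years

7.2239 years


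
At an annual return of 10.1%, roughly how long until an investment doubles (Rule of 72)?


Formula: Years ≈ 72 / r
Substituting: Years ≈ 72 / 10.1
Years ≈ 7.1

7.1 years


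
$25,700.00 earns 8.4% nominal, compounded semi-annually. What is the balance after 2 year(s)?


Formula: FV = P * (1 + r/m)^(m*t)
Period rate: r/m = 0.084 / 2 = 0.042
Total periods: m*t = 2 * 2 = 4
Growth factor: (1 + 0.042)^4 = 1.178883
FV = $25,700.00 * 1.178883 = $30,297.31

$30,297.31


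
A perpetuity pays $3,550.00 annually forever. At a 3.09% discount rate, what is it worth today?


Formula: PV = C / r
Substituting: PV = $3,550.00 / 0.0309
PV = $114,886.73

$114,886.73


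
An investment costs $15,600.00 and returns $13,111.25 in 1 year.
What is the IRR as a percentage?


Formula: IRR = C1/C0 - 1
Substituting: IRR = $13,111.25 / $15,600.00 - 1
Ratio: 0.840465 - 1 = -0.159535
IRR = -15.9535%

-15.9535%


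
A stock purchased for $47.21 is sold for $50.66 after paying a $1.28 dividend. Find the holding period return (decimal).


Formula: HPR = (P1 - P0 + D) / P0
Gain: $50.66 - $47.21 + $1.28 = $4.73
HPR = $4.73 / $47.21 = 0.1002

0.1002


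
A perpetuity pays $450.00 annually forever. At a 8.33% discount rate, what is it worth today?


Formula: PV = C / r
Substituting: PV = $450.00 / 0.0833
PV = $5,402.16

$5,402.16


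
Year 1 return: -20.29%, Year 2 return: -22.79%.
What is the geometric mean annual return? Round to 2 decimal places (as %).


Formula: Geometric mean = ((1+r1)*(1+r2))^(1/2) - 1
Product: (1 + -0.2029) * (1 + -0.2279) = 0.7971 * 0.7721 = 0.615441
Square root: 0.615441^0.5 = 0.7845
Geometric mean = 0.7845 - 1 = -0.2155
As percentage: -21.55%

-21.55%


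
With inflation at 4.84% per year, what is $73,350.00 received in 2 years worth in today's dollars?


Formula: Real value = nominal / (1 + inflation)^years
Price level: (1 + 0.0484)^2 = 1.099143
Real value = $73,350.00 / 1.099143 = $66,733.84

$66,733.84


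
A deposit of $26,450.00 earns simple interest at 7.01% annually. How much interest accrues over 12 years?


Formula: I = P * r * t
Substituting: I = $26,450.00 * 0.0701 * 12
Step: I = $26,450.00 * 0.8412
I = $22,249.74

$22,249.74


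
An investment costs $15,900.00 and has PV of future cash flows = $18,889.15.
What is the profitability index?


Formula: PI = PV(cash flows) / initial investment
Substituting: PI = $18,889.15 / $15,900.00
PI = 1.188

1.188


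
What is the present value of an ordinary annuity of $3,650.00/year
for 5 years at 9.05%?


Formula: PV = PMT * (1 - (1+r)^(-n)) / r
Discount factor: (1 + 0.0905)^(-5) = 0.648443
Bracket: 1 - 0.648443 = 0.351557
PV = $3,650.00 * 0.351557 / 0.0905 = $14,178.83

$14,178.83


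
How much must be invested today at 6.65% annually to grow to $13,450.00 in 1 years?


Formula: PV = FV / (1 + r)^n
Substituting: PV = $13,450.00 / (1 + 0.0665)^1
Discount factor: (1.0665)^1 = 1.0665
PV = $13,450.00 / 1.0665 = $12,611.35

$12,611.35


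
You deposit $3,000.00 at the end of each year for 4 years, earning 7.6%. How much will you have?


Formula: FV = PMT * ((1+r)^n - 1) / r
Growth factor: (1 + 0.076)^4 = 1.340445
Numerator: 1.340445 - 1 = 0.340445
FV = $3,000.00 * 0.340445 / 0.076 = $13,438.63

$13,438.63


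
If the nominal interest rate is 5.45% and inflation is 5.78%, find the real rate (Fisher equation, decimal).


Formula: (1 + r_real) = (1 + r_nom) / (1 + inflation)
Substituting: (1 + r_real) = 1.0545 / 1.0578
(1 + r_real) = 0.99688
r_real = 0.99688 - 1 = -0.00312

-0.00312


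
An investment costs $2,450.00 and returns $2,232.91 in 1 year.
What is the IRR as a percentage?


Formula: IRR = C1/C0 - 1
Substituting: IRR = $2,232.91 / $2,450.00 - 1
Ratio: 0.911392 - 1 = -0.088608
IRR = -8.8608%

-8.8608%


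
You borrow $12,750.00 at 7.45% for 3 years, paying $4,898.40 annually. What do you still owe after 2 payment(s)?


Formula: Balance = PV*(1+r)^k - PMT*((1+r)^k - 1)/r
Growth: (1 + 0.0745)^2 = 1.15455
Accumulated factor: ((1+r)^k - 1)/r = 2.0745
Balance = $12,750.00 * 1.15455 - $4,898.40 * 2.0745
Balance = $4,558.78

$4,558.78


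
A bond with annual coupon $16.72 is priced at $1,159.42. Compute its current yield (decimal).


Formula: Current yield = annual coupon / price
Substituting: CY = $16.72 / $1,159.42
CY = 0.014421

0.014421


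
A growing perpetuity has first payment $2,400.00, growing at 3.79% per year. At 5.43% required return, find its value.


Formula: PV = C / (r - g)
Spread: r - g = 0.0543 - 0.0379 = 0.0164
Substituting: PV = $2,400.00 / 0.0164
PV = $146,341.46

$146,341.46


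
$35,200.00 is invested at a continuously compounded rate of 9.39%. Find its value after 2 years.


Formula: FV = P * e^(r*t)
Exponent: r*t = 0.0939 * 2 = 0.1878
e^(0.1878) = 1.206592
FV = $35,200.00 * 1.206592 = $42,472.04

$42,472.04


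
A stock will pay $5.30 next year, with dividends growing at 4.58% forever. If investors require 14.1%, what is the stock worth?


Formula: P = D1 / (r - g)
Spread: r - g = 0.141 - 0.0458 = 0.0952
Substituting: P = $5.30 / 0.0952
P = $55.67

$55.67


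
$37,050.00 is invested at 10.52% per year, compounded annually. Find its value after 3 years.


Formula: FV = P * (1 + r)^n
Substituting: FV = $37,050.00 * (1 + 0.1052)^3
Growth factor: (1.1052)^3 = 1.349965
FV = $37,050.00 * 1.349965 = $50,016.22

$50,016.22


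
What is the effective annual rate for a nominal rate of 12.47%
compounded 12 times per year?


Formula: EAR = (1 + r/m)^m - 1
Period rate: r/m = 0.1247 / 12 = 0.010392
Compounding: (1 + 0.010392)^12 = 1.13208
EAR = 1.13208 - 1 = 0.13208

0.13208


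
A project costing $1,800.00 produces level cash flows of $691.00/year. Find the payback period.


Formula: Payback = investment / annual cash flow
Substituting: Payback = $1,800.00 / $691.00
Payback = 2.6049 years

2.6049 years


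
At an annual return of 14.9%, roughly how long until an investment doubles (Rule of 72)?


Formula: Years ≈ 72 / r
Substituting: Years ≈ 72 / 14.9
Years ≈ 4.8

4.8 years


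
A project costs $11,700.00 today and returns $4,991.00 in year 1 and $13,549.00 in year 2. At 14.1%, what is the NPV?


Formula: NPV = C0 + C1/(1+r) + C2/(1+r)^2
Discount C1: $4,991.00 / (1 + 0.141) = $4,374.23
Discount C2: $13,549.00 / (1 + 0.141)^2 = $10,407.25
NPV = -$11,700.00 + $4,374.23 + $10,407.25 = $3,081.48

$3,081.48


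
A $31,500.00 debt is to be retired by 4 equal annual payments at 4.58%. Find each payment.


Formula: PMT = PV * r / (1 - (1+r)^(-n))
Denominator: 1 - (1 + 0.0458)^(-4) = 0.164002
Numerator: $31,500.00 * 0.0458 = 1442.7
PMT = 1442.7 / 0.164002 = $8,796.87

$8,796.87


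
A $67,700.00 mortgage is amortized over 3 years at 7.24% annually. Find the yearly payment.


Formula: PMT = PV * r / (1 - (1+r)^(-n))
Denominator: 1 - (1 + 0.0724)^(-3) = 0.18917
Numerator: $67,700.00 * 0.0724 = 4901.48
PMT = 4901.48 / 0.18917 = $25,910.39

$25,910.39


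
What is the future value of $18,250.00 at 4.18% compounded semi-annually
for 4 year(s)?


Formula: FV = P * (1 + r/m)^(m*t)
Period rate: r/m = 0.0418 / 2 = 0.0209
Total periods: m*t = 2 * 4 = 8
Growth factor: (1 + 0.0209)^8 = 1.179956
FV = $18,250.00 * 1.179956 = $21,534.19

$21,534.19


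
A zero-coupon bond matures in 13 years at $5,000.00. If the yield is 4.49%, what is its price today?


Formula: Price = FV / (1 + r)^n
Substituting: Price = $5,000.00 / (1 + 0.0449)^13
Discount factor: (1.0449)^13 = 1.769993
Price = $5,000.00 / 1.769993 = $2,824.87

$2,824.87


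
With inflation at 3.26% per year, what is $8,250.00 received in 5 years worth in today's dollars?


Formula: Real value = nominal / (1 + inflation)^years
Price level: (1 + 0.0326)^5 = 1.17398
Real value = $8,250.00 / 1.17398 = $7,027.38

$7,027.38
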